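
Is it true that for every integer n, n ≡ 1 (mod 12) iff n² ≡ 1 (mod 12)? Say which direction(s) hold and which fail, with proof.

(⇒) holds; (⇐) fails.

Forward direction. Suppose n ≡ 1 (mod 12). Write n = 12j + 1. Then (12j + 1)² = 144j² + 24j + 1 = 12(12j² + 2j) + 1, so n² ≡ 1 (mod 12).

Converse. This fails: take n = 5. Then 5² = 25 ≡ 1 (mod 12), yet 5 ≡ 5 (mod 12), not 1.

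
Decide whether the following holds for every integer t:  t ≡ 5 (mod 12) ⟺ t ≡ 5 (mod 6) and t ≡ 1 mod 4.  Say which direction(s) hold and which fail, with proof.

Forward direction. Suppose t ≡ 5 (mod 12); write t = 12j + 5. Since 6 ∣ 12, reducing mod 6 gives t ≡ 5 (mod 6); since 4 ∣ 12, reducing mod 4 gives t ≡ 5 ≡ 1 (mod 4).

Converse. If t ≡ 5 (mod 6) and t ≡ 1 (mod 4), then by the Chinese remainder theorem t ≡ 5 (mod 12). This is exactly t ≡ 5 (mod 12).

Both directions hold.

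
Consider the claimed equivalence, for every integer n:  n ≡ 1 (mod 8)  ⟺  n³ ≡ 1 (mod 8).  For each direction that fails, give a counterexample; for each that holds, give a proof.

Both directions hold.

(⇒) Suppose n ≡ 1 (mod 8). Write n = 8j + 1. Then (8j + 1)³ = 512j³ + 192j² + 24j + 1 = 8(64j³ + 24j² + 3j) + 1, so n³ ≡ 1 (mod 8).

(⇐) For the converse, argue contrapositively. If n ≢ 1 (mod 8), then n is congruent to one of 0, 2, 3, 4, 5, 6, 7 modulo 8, and these give n³ ≡ 0, 0, 3, 0, 5, 0, 7 respectively — never 1.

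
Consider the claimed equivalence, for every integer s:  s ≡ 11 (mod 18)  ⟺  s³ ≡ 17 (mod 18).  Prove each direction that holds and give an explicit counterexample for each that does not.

Only the forward implication holds.

(⇐) This fails: take s = 5. Then 5³ = 125 ≡ 17 (mod 18), yet 5 ≡ 5 (mod 18), not 11.

(⇒) Suppose s ≡ 11 (mod 18). Write s = 18j + 11. Then (18j + 11)³ = 5832j³ + 10692j² + 6534j + 1331 = 18(324j³ + 594j² + 363j + 73) + 17, so s³ ≡ 17 (mod 18).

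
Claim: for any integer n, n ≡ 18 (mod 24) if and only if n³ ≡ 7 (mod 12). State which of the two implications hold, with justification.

Neither direction holds.

Forward direction. This fails: take n = 18. Then 18 ≡ 18 (mod 24), but 18³ = 5832 ≡ 0 (mod 12), not 7.

Converse. This fails: take n = 7. Then 7³ = 343 ≡ 7 (mod 12), yet 7 ≡ 7 (mod 24), not 18.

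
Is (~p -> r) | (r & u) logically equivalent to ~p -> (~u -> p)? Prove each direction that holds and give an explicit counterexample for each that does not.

(→) This fails. Under p = F, r = T, u = F, the left side is true but the right side is false.

(←) This fails. Under p = F, r = F, u = T, the left side is false but the right side is true.

Neither direction holds.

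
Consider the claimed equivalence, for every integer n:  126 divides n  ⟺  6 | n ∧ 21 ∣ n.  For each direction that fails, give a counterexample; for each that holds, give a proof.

[⇒] If 126 ∣ n, write n = 126q. Since 126 = 21·6, n = 6·(21q), so 6 ∣ n; and since 126 = 6·21, n = 21·(6q), so 21 ∣ n.

[⇐] This fails: take n = 42. Both 6 ∣ 42 and 21 ∣ 42, yet 42 is not a multiple of 126 (since 42 = 0·126 + 42), so 126 ∤ 42.

(⇒) holds; (⇐) fails.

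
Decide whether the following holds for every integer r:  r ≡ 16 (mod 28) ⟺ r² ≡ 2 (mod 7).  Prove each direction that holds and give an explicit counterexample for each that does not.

Neither implication holds.

(⇒) This fails: take r = 16. Then 16 ≡ 16 (mod 28), but 16² = 256 ≡ 4 (mod 7), not 2.

(⇐) This fails: take r = 3. Then 3² = 9 ≡ 2 (mod 7), yet 3 ≡ 3 (mod 28), not 16.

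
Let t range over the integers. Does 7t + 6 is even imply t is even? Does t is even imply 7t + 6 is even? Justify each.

Converse. Suppose t is even; write t = 2j. Then 7t + 6 = 7·(2j) + 6 = 2·7j + 6, which is even.

Forward direction. Suppose 7t + 6 is even. Since 7 is odd, 7t and t have the same parity, so 7t + 6 ≡ t + 6 (mod 2). As 6 is even, 7t + 6 is even exactly when t is even. Thus t is even.

Both directions hold; the statement is true.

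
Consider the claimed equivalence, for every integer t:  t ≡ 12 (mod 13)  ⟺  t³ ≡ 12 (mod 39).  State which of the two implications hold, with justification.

Neither implication holds.

(⇒) This fails: take t = 25. Then 25 ≡ 12 (mod 13), but 25³ = 15625 ≡ 25 (mod 39), not 12.

(⇐) This fails: take t = 30. Then 30³ = 27000 ≡ 12 (mod 39), yet 30 ≡ 4 (mod 13), not 12.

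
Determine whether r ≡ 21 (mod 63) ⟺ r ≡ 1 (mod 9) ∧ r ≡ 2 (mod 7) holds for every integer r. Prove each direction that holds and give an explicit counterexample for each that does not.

(⟹) This fails: r = 21 gives 21 ≡ 21 (mod 63) but 21 ≡ 3 (mod 9), so the conjunction on the right does not hold.

(⟸) This fails: r = 37 satisfies both congruences on the right (37 ≡ 1 mod 9 and 37 ≡ 2 mod 7) yet 37 ≡ 37 (mod 63), not 21.

Both directions fail.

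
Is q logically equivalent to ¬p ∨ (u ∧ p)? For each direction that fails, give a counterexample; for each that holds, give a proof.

Forward direction. This fails. Under u = F, q = T, p = T, the left side is true but the right side is false.

Converse. This fails. Under u = F, q = F, p = F, the left side is false but the right side is true.

Neither direction holds.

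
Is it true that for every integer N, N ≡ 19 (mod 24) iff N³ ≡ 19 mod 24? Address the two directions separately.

Both directions hold.

[⇐] Suppose N³ ≡ 19 (mod 24). The only residue r in {0, …, 23} with r³ ≡ 19 (mod 24) is r = 19, so N ≡ 19 (mod 24).

[⇒] Suppose N ≡ 19 (mod 24). Write N = 24j + 19. Then (24j + 19)³ = 13824j³ + 32832j² + 25992j + 6859 = 24(576j³ + 1368j² + 1083j + 285) + 19, so N³ ≡ 19 (mod 24).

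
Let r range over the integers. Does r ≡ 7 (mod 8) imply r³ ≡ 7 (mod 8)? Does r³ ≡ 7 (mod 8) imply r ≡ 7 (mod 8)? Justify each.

(⇒) Suppose r ≡ 7 (mod 8). Write r = 8j + 7. Then (8j + 7)³ = 512j³ + 1344j² + 1176j + 343 = 8(64j³ + 168j² + 147j + 42) + 7, so r³ ≡ 7 (mod 8).

(⇐) Conversely, suppose r³ ≡ 7 (mod 8). The only residue r in {0, …, 7} with r³ ≡ 7 (mod 8) is r = 7, so r ≡ 7 (mod 8).

Both directions hold; the statement is true.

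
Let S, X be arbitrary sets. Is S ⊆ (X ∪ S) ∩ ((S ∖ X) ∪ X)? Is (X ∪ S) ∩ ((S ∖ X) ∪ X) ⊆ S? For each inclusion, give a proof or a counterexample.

The sets are not equal: only the forward inclusion holds.

(⟹) Let x ∈ S. Then either x ∈ S and x ∉ X; or x ∈ S ∩ X. In each case x ∈ (X ∪ S) ∩ ((S ∖ X) ∪ X), so S ⊆ (X ∪ S) ∩ ((S ∖ X) ∪ X).

(⟸) This inclusion fails. Take S = ∅, X = {1}; then 1 ∈ (X ∪ S) ∩ ((S ∖ X) ∪ X) but 1 ∉ S.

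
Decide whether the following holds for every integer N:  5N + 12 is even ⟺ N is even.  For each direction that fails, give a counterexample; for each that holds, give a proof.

(⇒) Suppose 5N + 12 is even. Since 5 is odd, 5N and N have the same parity, so 5N + 12 ≡ N + 12 (mod 2). As 12 is even, 5N + 12 is even exactly when N is even. Thus N is even.

(⇐) Conversely, suppose N is even; write N = 2j. Then 5N + 12 = 5·(2j) + 12 = 2·5j + 12, which is even.

The biconditional holds.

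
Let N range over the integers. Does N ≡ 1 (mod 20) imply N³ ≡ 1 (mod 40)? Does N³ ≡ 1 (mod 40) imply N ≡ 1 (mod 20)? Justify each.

(→) This fails: take N = 21. Then 21 ≡ 1 (mod 20), but 21³ = 9261 ≡ 21 (mod 40), not 1.

(←) Conversely, the residues r modulo 40 with r³ ≡ 1 (mod 40) are exactly {1}, and each is ≡ 1 (mod 20).

Not equivalent: only (⇐) holds.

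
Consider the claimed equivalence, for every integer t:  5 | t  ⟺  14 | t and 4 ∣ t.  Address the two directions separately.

(⟹) This fails: take t = 5. Certainly 5 ∣ 5, but 14 ∤ 5.

(⟸) This fails: take t = 28. Both 14 ∣ 28 and 4 ∣ 28, yet 28 is not a multiple of 5 (since 28 = 5·5 + 3), so 5 ∤ 28.

(⇒) fails and (⇐) fails.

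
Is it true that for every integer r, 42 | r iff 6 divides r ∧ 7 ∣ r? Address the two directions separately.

Equivalent; both directions hold.

(⟹) If 42 ∣ r, write r = 42q. Since 42 = 7·6, r = 6·(7q), so 6 ∣ r; and since 42 = 6·7, r = 7·(6q), so 7 ∣ r.

(⟸) Suppose 6 ∣ r and 7 ∣ r. Any common multiple of 6 and 7 is a multiple of their lcm; here gcd(6, 7) = 1, so lcm(6, 7) = 6·7 = 42, so 42 ∣ r.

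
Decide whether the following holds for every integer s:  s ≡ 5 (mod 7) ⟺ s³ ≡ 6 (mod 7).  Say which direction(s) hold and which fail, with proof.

(⇐) This fails: take s = 3. Then 3³ = 27 ≡ 6 (mod 7), yet 3 ≡ 3 (mod 7), not 5.

(⇒) Suppose s ≡ 5 (mod 7). Write s = 7j + 5. Then (7j + 5)³ = 343j³ + 735j² + 525j + 125 = 7(49j³ + 105j² + 75j + 17) + 6, so s³ ≡ 6 (mod 7).

(⇒) holds; (⇐) fails.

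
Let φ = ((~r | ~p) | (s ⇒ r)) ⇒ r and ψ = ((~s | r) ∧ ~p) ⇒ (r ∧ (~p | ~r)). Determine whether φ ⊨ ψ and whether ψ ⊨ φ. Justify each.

(⟸) This fails. Under r = F, p = T, s = F, the left side is false but the right side is true.

(⟹) Assume the antecedent. If r is true, the consequent reduces to true regardless of the other variables. If r is false, the antecedent cannot hold. Either way the consequent holds.

(⇒) holds; (⇐) fails.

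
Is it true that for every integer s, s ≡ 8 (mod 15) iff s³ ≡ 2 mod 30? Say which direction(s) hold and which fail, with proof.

Only the converse holds.

(⇒) This fails: take s = 23. Then 23 ≡ 8 (mod 15), but 23³ = 12167 ≡ 17 (mod 30), not 2.

(⇐) Conversely, the residues r modulo 30 with r³ ≡ 2 (mod 30) are exactly {8}, and each is ≡ 8 (mod 15).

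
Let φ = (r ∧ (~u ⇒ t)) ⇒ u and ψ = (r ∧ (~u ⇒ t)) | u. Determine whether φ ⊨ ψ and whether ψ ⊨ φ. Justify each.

(→) This fails. Under t = F, u = F, r = F, the left side is true but the right side is false.

(←) This fails. Under t = T, u = F, r = T, the left side is false but the right side is true.

Neither direction holds.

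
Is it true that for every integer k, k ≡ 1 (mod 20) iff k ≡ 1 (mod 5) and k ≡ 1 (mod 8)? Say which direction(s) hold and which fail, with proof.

The forward direction fails; the converse holds.

(⟹) This fails: k = 21 gives 21 ≡ 1 (mod 20) but 21 ≡ 5 (mod 8), so the conjunction on the right does not hold.

(⟸) Conversely, if k ≡ 1 (mod 5) and k ≡ 1 (mod 8), then by the Chinese remainder theorem k ≡ 1 (mod 40). Since 1 ≡ 1 (mod 20) and 20 ∣ 40, we get k ≡ 1 (mod 20).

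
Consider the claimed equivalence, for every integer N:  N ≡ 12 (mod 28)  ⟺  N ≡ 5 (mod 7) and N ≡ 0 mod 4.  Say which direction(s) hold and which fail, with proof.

Equivalent; both directions hold.

(⟹) Suppose N ≡ 12 (mod 28); write N = 28j + 12. Since 7 ∣ 28, reducing mod 7 gives N ≡ 12 ≡ 5 (mod 7); since 4 ∣ 28, reducing mod 4 gives N ≡ 12 ≡ 0 (mod 4).

(⟸) Conversely, if N ≡ 5 (mod 7) and N ≡ 0 (mod 4), then by the Chinese remainder theorem N ≡ 12 (mod 28). This is exactly N ≡ 12 (mod 28).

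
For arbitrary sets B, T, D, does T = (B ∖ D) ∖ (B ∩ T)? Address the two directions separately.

(⊆) fails and (⊇) fails.

(⟹) This inclusion fails. Take B = ∅, T = {1}, D = ∅; then 1 ∈ T but 1 ∉ (B ∖ D) ∖ (B ∩ T).

(⟸) This inclusion fails. Take B = {1}, T = ∅, D = ∅; then 1 ∈ (B ∖ D) ∖ (B ∩ T) but 1 ∉ T.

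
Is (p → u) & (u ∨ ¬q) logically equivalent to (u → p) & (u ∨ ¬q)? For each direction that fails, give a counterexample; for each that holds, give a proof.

Forward direction. This fails. Under u = T, q = F, p = F, the left side is true but the right side is false.

Converse. This fails. Under u = F, q = F, p = T, the left side is false but the right side is true.

Both directions fail.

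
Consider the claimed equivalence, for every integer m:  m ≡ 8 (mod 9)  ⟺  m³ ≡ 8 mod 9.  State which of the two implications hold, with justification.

Forward direction. Suppose m ≡ 8 (mod 9). Write m = 9j + 8. Then (9j + 8)³ = 729j³ + 1944j² + 1728j + 512 = 9(81j³ + 216j² + 192j + 56) + 8, so m³ ≡ 8 (mod 9).

Converse. This fails: take m = 2. Then 2³ = 8 ≡ 8 (mod 9), yet 2 ≡ 2 (mod 9), not 8.

Not equivalent: only (⇒) holds.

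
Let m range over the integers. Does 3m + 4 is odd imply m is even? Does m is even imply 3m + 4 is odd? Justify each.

Neither direction holds.

Forward direction. This fails: m = 5 gives 3m + 4 = 19, which is odd, but 5 is odd, not even.

Converse. This also fails: m = 4 is even, but 3m + 4 = 16 is even, not odd.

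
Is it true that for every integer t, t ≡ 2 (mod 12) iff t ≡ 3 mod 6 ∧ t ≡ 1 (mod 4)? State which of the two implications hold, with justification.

(⇒) This fails: t = 2 gives 2 ≡ 2 (mod 12) but 2 ≡ 2 (mod 6), so the conjunction on the right does not hold.

(⇐) This fails: t = 9 satisfies both congruences on the right (9 ≡ 3 mod 6 and 9 ≡ 1 mod 4) yet 9 ≡ 9 (mod 12), not 2.

Both directions fail.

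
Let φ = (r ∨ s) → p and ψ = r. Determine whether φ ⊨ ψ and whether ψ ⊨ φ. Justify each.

(⇒) fails and (⇐) fails.

(→) This fails. Under p = F, s = F, r = F, the left side is true but the right side is false.

(←) This fails. Under p = F, s = F, r = T, the left side is false but the right side is true.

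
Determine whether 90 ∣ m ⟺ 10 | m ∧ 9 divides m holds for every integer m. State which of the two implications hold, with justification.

(⟸) Suppose 10 ∣ m and 9 ∣ m. Any common multiple of 10 and 9 is a multiple of their lcm; here gcd(10, 9) = 1, so lcm(10, 9) = 10·9 = 90, so 90 ∣ m.

(⟹) If 90 ∣ m, write m = 90q. Since 90 = 9·10, m = 10·(9q), so 10 ∣ m; and since 90 = 10·9, m = 9·(10q), so 9 ∣ m.

Both directions hold.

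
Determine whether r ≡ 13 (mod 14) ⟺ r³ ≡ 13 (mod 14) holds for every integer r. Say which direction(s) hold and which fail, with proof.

Converse. This fails: take r = 3. Then 3³ = 27 ≡ 13 (mod 14), yet 3 ≡ 3 (mod 14), not 13.

Forward direction. Suppose r ≡ 13 (mod 14). Write r = 14j + 13. Then (14j + 13)³ = 2744j³ + 7644j² + 7098j + 2197 = 14(196j³ + 546j² + 507j + 156) + 13, so r³ ≡ 13 (mod 14).

The forward direction holds; the converse fails.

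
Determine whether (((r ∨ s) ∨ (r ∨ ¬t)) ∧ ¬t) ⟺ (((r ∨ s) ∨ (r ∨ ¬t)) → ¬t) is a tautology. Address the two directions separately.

(⇒) Assume the antecedent. If r is true, the antecedent forces (r = T, s = F, t = F) or (r = T, s = T, t = F), and ((r ∨ s) ∨ (r ∨ ¬t)) → ¬t holds there. If r is false, the antecedent forces (r = F, s = F, t = F) or (r = F, s = T, t = F), and ((r ∨ s) ∨ (r ∨ ¬t)) → ¬t holds there. Either way ((r ∨ s) ∨ (r ∨ ¬t)) → ¬t holds.

(⇐) This fails. Under r = F, s = F, t = T, the left side is false but the right side is true.

Not equivalent: only (⇒) holds.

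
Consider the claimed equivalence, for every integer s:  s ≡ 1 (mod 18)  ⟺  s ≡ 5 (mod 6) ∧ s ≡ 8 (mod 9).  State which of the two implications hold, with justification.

Neither implication holds.

(⇒) This fails: s = 1 gives 1 ≡ 1 (mod 18) but 1 ≡ 1 (mod 6), so the conjunction on the right does not hold.

(⇐) This fails: s = 17 satisfies both congruences on the right (17 ≡ 5 mod 6 and 17 ≡ 8 mod 9) yet 17 ≡ 17 (mod 18), not 1.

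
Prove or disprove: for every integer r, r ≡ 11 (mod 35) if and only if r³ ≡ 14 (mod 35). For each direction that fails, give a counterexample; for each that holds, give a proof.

(→) This fails: take r = 11. Then 11 ≡ 11 (mod 35), but 11³ = 1331 ≡ 1 (mod 35), not 14.

(←) This fails: take r = 14. Then 14³ = 2744 ≡ 14 (mod 35), yet 14 ≡ 14 (mod 35), not 11.

(⇒) fails and (⇐) fails.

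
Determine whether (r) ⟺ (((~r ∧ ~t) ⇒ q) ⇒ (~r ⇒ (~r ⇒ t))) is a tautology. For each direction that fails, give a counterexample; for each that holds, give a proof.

Only the forward implication holds.

(→) Assume the antecedent. If t is true, the consequent reduces to true regardless of the other variables. If t is false, the antecedent forces (t = F, r = T, q = F) or (t = F, r = T, q = T), and the consequent holds there. Either way the consequent holds.

(←) This fails. Under t = F, r = F, q = F, the left side is false but the right side is true.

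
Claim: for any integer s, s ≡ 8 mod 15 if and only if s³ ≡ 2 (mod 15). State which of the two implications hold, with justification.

(⇒) Suppose s ≡ 8 mod 15. Write s = 15j + 8. Then (15j + 8)³ = 3375j³ + 5400j² + 2880j + 512 = 15(225j³ + 360j² + 192j + 34) + 2, so s³ ≡ 2 (mod 15).

(⇐) Conversely, suppose s³ ≡ 2 (mod 15). The only residue r in {0, …, 14} with r³ ≡ 2 (mod 15) is r = 8, so s ≡ 8 (mod 15).

Equivalent; both directions hold.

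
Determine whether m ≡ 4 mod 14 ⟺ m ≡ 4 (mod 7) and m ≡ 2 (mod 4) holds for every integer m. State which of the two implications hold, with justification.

(⟹) This fails: m = 4 gives 4 ≡ 4 (mod 14) but 4 ≡ 0 (mod 4), so the conjunction on the right does not hold.

(⟸) Conversely, if m ≡ 4 (mod 7) and m ≡ 2 (mod 4), then by the Chinese remainder theorem m ≡ 18 (mod 28). Since 18 ≡ 4 (mod 14) and 14 ∣ 28, we get m ≡ 4 (mod 14).

Not equivalent: only (⇐) holds.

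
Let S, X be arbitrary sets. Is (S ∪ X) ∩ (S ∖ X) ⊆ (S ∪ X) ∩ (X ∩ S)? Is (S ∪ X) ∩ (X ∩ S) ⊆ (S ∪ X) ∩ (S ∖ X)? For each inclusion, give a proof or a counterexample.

Neither inclusion holds.

Forward inclusion. This inclusion fails. Take S = {1}, X = ∅; then 1 ∈ (S ∪ X) ∩ (S ∖ X) but 1 ∉ (S ∪ X) ∩ (X ∩ S).

Reverse inclusion. This inclusion fails. Take S = {1}, X = {1}; then 1 ∈ (S ∪ X) ∩ (X ∩ S) but 1 ∉ (S ∪ X) ∩ (S ∖ X).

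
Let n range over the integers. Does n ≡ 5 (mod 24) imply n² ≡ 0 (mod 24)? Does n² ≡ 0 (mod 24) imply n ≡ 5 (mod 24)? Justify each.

(→) This fails: take n = 5. Then 5 ≡ 5 (mod 24), but 5² = 25 ≡ 1 (mod 24), not 0.

(←) This fails: take n = 0. Then 0² = 0 ≡ 0 (mod 24), yet 0 ≡ 0 (mod 24), not 5.

Neither implication holds.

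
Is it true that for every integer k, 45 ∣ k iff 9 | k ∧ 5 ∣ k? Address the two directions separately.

Both directions hold.

(⇒) If 45 ∣ k, write k = 45q. Since 45 = 5·9, k = 9·(5q), so 9 ∣ k; and since 45 = 9·5, k = 5·(9q), so 5 ∣ k.

(⇐) Suppose 9 ∣ k and 5 ∣ k. Any common multiple of 9 and 5 is a multiple of their lcm; here gcd(9, 5) = 1, so lcm(9, 5) = 9·5 = 45, so 45 ∣ k.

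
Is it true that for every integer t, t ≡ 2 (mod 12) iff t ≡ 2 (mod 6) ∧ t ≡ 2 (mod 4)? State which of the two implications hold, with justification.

Both directions hold; the statement is true.

Forward direction. Suppose t ≡ 2 (mod 12); write t = 12j + 2. Since 6 ∣ 12, reducing mod 6 gives t ≡ 2 (mod 6); since 4 ∣ 12, reducing mod 4 gives t ≡ 2 (mod 4).

Converse. If t ≡ 2 (mod 6) and t ≡ 2 (mod 4), then by the Chinese remainder theorem t ≡ 2 (mod 12). This is exactly t ≡ 2 (mod 12).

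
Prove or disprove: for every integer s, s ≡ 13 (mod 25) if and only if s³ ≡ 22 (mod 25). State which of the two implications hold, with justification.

Both directions hold.

(→) Suppose s ≡ 13 (mod 25). Write s = 25j + 13. Then (25j + 13)³ = 15625j³ + 24375j² + 12675j + 2197 = 25(625j³ + 975j² + 507j + 87) + 22, so s³ ≡ 22 (mod 25).

(←) Conversely, suppose s³ ≡ 22 (mod 25). The only residue r in {0, …, 24} with r³ ≡ 22 (mod 25) is r = 13, so s ≡ 13 (mod 25).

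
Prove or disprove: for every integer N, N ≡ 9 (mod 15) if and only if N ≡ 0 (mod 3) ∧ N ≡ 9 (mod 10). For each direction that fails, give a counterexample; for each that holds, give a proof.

Forward direction. This fails: N = 24 gives 24 ≡ 9 (mod 15) but 24 ≡ 4 (mod 10), so the conjunction on the right does not hold.

Converse. If N ≡ 0 (mod 3) and N ≡ 9 (mod 10), then by the Chinese remainder theorem N ≡ 9 (mod 30). Since 9 ≡ 9 (mod 15) and 15 ∣ 30, we get N ≡ 9 (mod 15).

Not equivalent: only (⇐) holds.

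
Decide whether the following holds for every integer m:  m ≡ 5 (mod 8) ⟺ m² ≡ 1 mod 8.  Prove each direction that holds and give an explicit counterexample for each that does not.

(⇒) Suppose m ≡ 5 (mod 8). Write m = 8j + 5. Then (8j + 5)² = 64j² + 80j + 25 = 8(8j² + 10j + 3) + 1, so m² ≡ 1 (mod 8).

(⇐) This fails: take m = 1. Then 1² = 1 ≡ 1 (mod 8), yet 1 ≡ 1 (mod 8), not 5.

Only the forward implication holds.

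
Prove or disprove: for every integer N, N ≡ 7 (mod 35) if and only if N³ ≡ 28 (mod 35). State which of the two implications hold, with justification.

Equivalent; both directions hold.

(⇒) Suppose N ≡ 7 (mod 35). Write N = 35j + 7. Then (35j + 7)³ = 42875j³ + 25725j² + 5145j + 343 = 35(1225j³ + 735j² + 147j + 9) + 28, so N³ ≡ 28 (mod 35).

(⇐) Conversely, suppose N³ ≡ 28 (mod 35). The only residue r in {0, …, 34} with r³ ≡ 28 (mod 35) is r = 7, so N ≡ 7 (mod 35).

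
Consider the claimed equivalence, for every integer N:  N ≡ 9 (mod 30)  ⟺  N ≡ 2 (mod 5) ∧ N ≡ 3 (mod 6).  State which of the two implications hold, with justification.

Forward direction. This fails: N = 9 gives 9 ≡ 9 (mod 30) but 9 ≡ 4 (mod 5), so the conjunction on the right does not hold.

Converse. This fails: N = 27 satisfies both congruences on the right (27 ≡ 2 mod 5 and 27 ≡ 3 mod 6) yet 27 ≡ 27 (mod 30), not 9.

Neither implication holds.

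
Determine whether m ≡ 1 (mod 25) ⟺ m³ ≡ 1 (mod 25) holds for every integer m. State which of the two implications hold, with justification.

Forward direction. Suppose m ≡ 1 (mod 25). Write m = 25j + 1. Then (25j + 1)³ = 15625j³ + 1875j² + 75j + 1 = 25(625j³ + 75j² + 3j) + 1, so m³ ≡ 1 (mod 25).

Converse. Suppose m³ ≡ 1 (mod 25). The only residue r in {0, …, 24} with r³ ≡ 1 (mod 25) is r = 1, so m ≡ 1 (mod 25).

Equivalent; both directions hold.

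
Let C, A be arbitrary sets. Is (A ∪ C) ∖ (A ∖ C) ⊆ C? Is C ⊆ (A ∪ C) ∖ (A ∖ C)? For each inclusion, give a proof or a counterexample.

The two sets are equal.

(⟹) Let x ∈ (A ∪ C) ∖ (A ∖ C). Then either x ∈ C and x ∉ A; or x ∈ C ∩ A. In each case x ∈ C, so (A ∪ C) ∖ (A ∖ C) ⊆ C.

(⟸) Let x ∈ C. Then either x ∈ C and x ∉ A; or x ∈ C ∩ A. In each case x ∈ (A ∪ C) ∖ (A ∖ C), so C ⊆ (A ∪ C) ∖ (A ∖ C).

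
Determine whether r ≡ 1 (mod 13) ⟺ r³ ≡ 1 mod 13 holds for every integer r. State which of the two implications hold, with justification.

The forward direction holds; the converse fails.

Converse. This fails: take r = 3. Then 3³ = 27 ≡ 1 (mod 13), yet 3 ≡ 3 (mod 13), not 1.

Forward direction. Suppose r ≡ 1 (mod 13). Write r = 13j + 1. Then (13j + 1)³ = 2197j³ + 507j² + 39j + 1 = 13(169j³ + 39j² + 3j) + 1, so r³ ≡ 1 (mod 13).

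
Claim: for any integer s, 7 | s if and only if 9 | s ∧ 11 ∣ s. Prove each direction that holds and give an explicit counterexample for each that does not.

(⇒) This fails: take s = 7. Certainly 7 ∣ 7, but 9 ∤ 7.

(⇐) This fails: take s = 99. Both 9 ∣ 99 and 11 ∣ 99, yet 99 is not a multiple of 7 (since 99 = 14·7 + 1), so 7 ∤ 99.

(⇒) fails and (⇐) fails.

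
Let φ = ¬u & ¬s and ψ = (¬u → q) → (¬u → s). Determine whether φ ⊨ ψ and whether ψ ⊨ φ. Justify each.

Forward direction. This fails. Under s = F, u = F, q = T, the left side is true but the right side is false.

Converse. This fails. Under s = T, u = F, q = F, the left side is false but the right side is true.

(⇒) fails and (⇐) fails.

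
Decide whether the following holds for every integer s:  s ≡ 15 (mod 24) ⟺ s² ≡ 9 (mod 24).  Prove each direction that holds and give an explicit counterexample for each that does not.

The forward direction holds; the converse fails.

(⟹) Suppose s ≡ 15 (mod 24). Write s = 24j + 15. Then (24j + 15)² = 576j² + 720j + 225 = 24(24j² + 30j + 9) + 9, so s² ≡ 9 (mod 24).

(⟸) This fails: take s = 3. Then 3² = 9 ≡ 9 (mod 24), yet 3 ≡ 3 (mod 24), not 15.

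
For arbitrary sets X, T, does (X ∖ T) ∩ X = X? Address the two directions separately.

(⊆) Let x ∈ (X ∖ T) ∩ X. Then x ∈ X and x ∉ T, from which x ∈ X.

(⊇) This inclusion fails. Take X = {1}, T = {1}; then 1 ∈ X but 1 ∉ (X ∖ T) ∩ X.

(⊆) holds; (⊇) fails.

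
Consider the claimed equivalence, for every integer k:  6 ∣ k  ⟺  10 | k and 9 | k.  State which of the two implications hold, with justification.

Only the reverse direction holds.

[⇐] Suppose 10 ∣ k and 9 ∣ k. Any common multiple of 10 and 9 is a multiple of their lcm; here gcd(10, 9) = 1, so lcm(10, 9) = 10·9 = 90, so 90 ∣ k. Since 6 ∣ 90, it follows that 6 ∣ k.

[⇒] This fails: take k = 6. Certainly 6 ∣ 6, but 10 ∤ 6.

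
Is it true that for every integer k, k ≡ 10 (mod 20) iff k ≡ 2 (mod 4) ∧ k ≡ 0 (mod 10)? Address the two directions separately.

Forward direction. Suppose k ≡ 10 (mod 20); write k = 20j + 10. Since 4 ∣ 20, reducing mod 4 gives k ≡ 10 ≡ 2 (mod 4); since 10 ∣ 20, reducing mod 10 gives k ≡ 10 ≡ 0 (mod 10).

Converse. If k ≡ 2 (mod 4) and k ≡ 0 (mod 10), then by the Chinese remainder theorem k ≡ 10 (mod 20). This is exactly k ≡ 10 (mod 20).

Equivalent; both directions hold.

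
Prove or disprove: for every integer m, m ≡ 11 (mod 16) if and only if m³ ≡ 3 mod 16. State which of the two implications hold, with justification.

Both directions hold; the statement is true.

Forward direction. Suppose m ≡ 11 (mod 16). Write m = 16j + 11. Then (16j + 11)³ = 4096j³ + 8448j² + 5808j + 1331 = 16(256j³ + 528j² + 363j + 83) + 3, so m³ ≡ 3 (mod 16).

Converse. Suppose m³ ≡ 3 (mod 16). The only residue r in {0, …, 15} with r³ ≡ 3 (mod 16) is r = 11, so m ≡ 11 (mod 16).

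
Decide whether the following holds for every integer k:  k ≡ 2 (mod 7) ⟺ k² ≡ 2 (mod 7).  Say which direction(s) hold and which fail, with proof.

[⇒] This fails: take k = 2. Then 2 ≡ 2 (mod 7), but 2² = 4 ≡ 4 (mod 7), not 2.

[⇐] This fails: take k = 3. Then 3² = 9 ≡ 2 (mod 7), yet 3 ≡ 3 (mod 7), not 2.

Neither implication holds.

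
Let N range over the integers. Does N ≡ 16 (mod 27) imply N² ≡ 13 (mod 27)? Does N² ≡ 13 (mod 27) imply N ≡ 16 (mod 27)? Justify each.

The forward direction holds; the converse fails.

(⟹) Suppose N ≡ 16 (mod 27). Write N = 27j + 16. Then (27j + 16)² = 729j² + 864j + 256 = 27(27j² + 32j + 9) + 13, so N² ≡ 13 (mod 27).

(⟸) This fails: take N = 11. Then 11² = 121 ≡ 13 (mod 27), yet 11 ≡ 11 (mod 27), not 16.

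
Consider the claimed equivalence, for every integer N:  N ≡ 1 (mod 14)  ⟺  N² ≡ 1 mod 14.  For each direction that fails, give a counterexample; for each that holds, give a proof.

Only the forward direction holds.

(⟸) This fails: take N = 13. Then 13² = 169 ≡ 1 (mod 14), yet 13 ≡ 13 (mod 14), not 1.

(⟹) Suppose N ≡ 1 (mod 14). Write N = 14j + 1. Then (14j + 1)² = 196j² + 28j + 1 = 14(14j² + 2j) + 1, so N² ≡ 1 (mod 14).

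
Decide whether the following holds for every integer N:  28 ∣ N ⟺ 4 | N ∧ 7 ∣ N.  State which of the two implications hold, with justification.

(←) Suppose 4 ∣ N and 7 ∣ N. Any common multiple of 4 and 7 is a multiple of their lcm; here gcd(4, 7) = 1, so lcm(4, 7) = 4·7 = 28, so 28 ∣ N.

(→) If 28 ∣ N, write N = 28q. Since 28 = 7·4, N = 4·(7q), so 4 ∣ N; and since 28 = 4·7, N = 7·(4q), so 7 ∣ N.

Both directions hold.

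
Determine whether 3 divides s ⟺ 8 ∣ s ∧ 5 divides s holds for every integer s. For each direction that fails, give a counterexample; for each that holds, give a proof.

[⇒] This fails: take s = 3. Certainly 3 ∣ 3, but 8 ∤ 3.

[⇐] This fails: take s = 40. Both 8 ∣ 40 and 5 ∣ 40, yet 40 is not a multiple of 3 (since 40 = 13·3 + 1), so 3 ∤ 40.

(⇒) fails and (⇐) fails.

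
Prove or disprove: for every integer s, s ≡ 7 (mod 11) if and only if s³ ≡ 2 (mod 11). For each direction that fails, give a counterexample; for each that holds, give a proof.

Converse. For the converse, argue contrapositively. If s ≢ 7 (mod 11), then s is congruent to one of 0, 1, 2, 3, 4, 5, 6, 8, 9, 10 modulo 11, and these give s³ ≡ 0, 1, 8, 5, 9, 4, 7, 6, 3, 10 respectively — never 2.

Forward direction. Suppose s ≡ 7 (mod 11). Write s = 11j + 7. Then (11j + 7)³ = 1331j³ + 2541j² + 1617j + 343 = 11(121j³ + 231j² + 147j + 31) + 2, so s³ ≡ 2 (mod 11).

Both implications hold.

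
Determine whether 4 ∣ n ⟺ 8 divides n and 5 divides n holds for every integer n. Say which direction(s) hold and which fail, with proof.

The forward direction fails; the converse holds.

(⟹) This fails: take n = 4. Certainly 4 ∣ 4, but 8 ∤ 4.

(⟸) Suppose 8 ∣ n and 5 ∣ n. Any common multiple of 8 and 5 is a multiple of their lcm; here gcd(8, 5) = 1, so lcm(8, 5) = 8·5 = 40, so 40 ∣ n. Since 4 ∣ 40, it follows that 4 ∣ n.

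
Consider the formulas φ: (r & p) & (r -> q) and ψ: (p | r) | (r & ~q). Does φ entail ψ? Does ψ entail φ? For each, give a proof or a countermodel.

Only the forward direction holds.

Forward direction. Assume the antecedent. If r is true, (p | r) | (r & ~q) reduces to true regardless of the other variables. If r is false, the antecedent cannot hold. Either way (p | r) | (r & ~q) holds.

Converse. This fails. Under r = T, q = F, p = F, the left side is false but the right side is true.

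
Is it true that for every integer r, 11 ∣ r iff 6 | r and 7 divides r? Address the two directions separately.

Neither implication holds.

Forward direction. This fails: take r = 11. Certainly 11 ∣ 11, but 6 ∤ 11.

Converse. This fails: take r = 42. Both 6 ∣ 42 and 7 ∣ 42, yet 42 is not a multiple of 11 (since 42 = 3·11 + 9), so 11 ∤ 42.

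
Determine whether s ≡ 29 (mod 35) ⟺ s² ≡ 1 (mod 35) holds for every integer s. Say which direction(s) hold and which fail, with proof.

(⇒) Suppose s ≡ 29 (mod 35). Write s = 35j + 29. Then (35j + 29)² = 1225j² + 2030j + 841 = 35(35j² + 58j + 24) + 1, so s² ≡ 1 (mod 35).

(⇐) This fails: take s = 1. Then 1² = 1 ≡ 1 (mod 35), yet 1 ≡ 1 (mod 35), not 29.

Only the forward direction holds.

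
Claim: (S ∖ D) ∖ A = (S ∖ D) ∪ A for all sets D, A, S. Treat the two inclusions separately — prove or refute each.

(⟸) This inclusion fails. Take D = ∅, A = {1}, S = ∅; then 1 ∈ (S ∖ D) ∪ A but 1 ∉ (S ∖ D) ∖ A.

(⟹) Let x ∈ (S ∖ D) ∖ A. Then x ∈ S and x ∉ D, A, from which x ∈ (S ∖ D) ∪ A.

(⊆) holds; (⊇) fails.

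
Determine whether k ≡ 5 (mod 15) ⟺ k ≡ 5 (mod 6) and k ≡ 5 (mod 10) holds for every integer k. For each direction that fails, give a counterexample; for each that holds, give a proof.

Only the reverse direction holds.

Converse. If k ≡ 5 (mod 6) and k ≡ 5 (mod 10), then by the Chinese remainder theorem k ≡ 5 (mod 30). Since 5 ≡ 5 (mod 15) and 15 ∣ 30, we get k ≡ 5 (mod 15).

Forward direction. This fails: k = 20 gives 20 ≡ 5 (mod 15) but 20 ≡ 2 (mod 6), so the conjunction on the right does not hold.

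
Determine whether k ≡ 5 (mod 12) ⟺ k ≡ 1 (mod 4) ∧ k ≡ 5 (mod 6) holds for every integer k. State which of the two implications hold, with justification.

Equivalent; both directions hold.

[⇒] Suppose k ≡ 5 (mod 12); write k = 12j + 5. Since 4 ∣ 12, reducing mod 4 gives k ≡ 5 ≡ 1 (mod 4); since 6 ∣ 12, reducing mod 6 gives k ≡ 5 (mod 6).

[⇐] Conversely, if k ≡ 1 (mod 4) and k ≡ 5 (mod 6), then by the Chinese remainder theorem k ≡ 5 (mod 12). This is exactly k ≡ 5 (mod 12).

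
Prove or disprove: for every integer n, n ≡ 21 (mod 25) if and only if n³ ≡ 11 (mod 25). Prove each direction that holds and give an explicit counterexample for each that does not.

(⇒) Suppose n ≡ 21 (mod 25). Write n = 25j + 21. Then (25j + 21)³ = 15625j³ + 39375j² + 33075j + 9261 = 25(625j³ + 1575j² + 1323j + 370) + 11, so n³ ≡ 11 (mod 25).

(⇐) Conversely, suppose n³ ≡ 11 (mod 25). The only residue r in {0, …, 24} with r³ ≡ 11 (mod 25) is r = 21, so n ≡ 21 (mod 25).

The biconditional holds.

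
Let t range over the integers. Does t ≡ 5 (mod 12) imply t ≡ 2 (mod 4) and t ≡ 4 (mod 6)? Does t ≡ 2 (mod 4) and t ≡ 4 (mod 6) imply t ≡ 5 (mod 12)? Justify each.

[⇒] This fails: t = 5 gives 5 ≡ 5 (mod 12) but 5 ≡ 1 (mod 4), so the conjunction on the right does not hold.

[⇐] This fails: t = 10 satisfies both congruences on the right (10 ≡ 2 mod 4 and 10 ≡ 4 mod 6) yet 10 ≡ 10 (mod 12), not 5.

Neither implication holds.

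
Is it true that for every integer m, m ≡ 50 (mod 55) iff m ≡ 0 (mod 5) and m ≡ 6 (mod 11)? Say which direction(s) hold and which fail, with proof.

Both directions hold; the statement is true.

(⟹) Suppose m ≡ 50 (mod 55); write m = 55j + 50. Since 5 ∣ 55, reducing mod 5 gives m ≡ 50 ≡ 0 (mod 5); since 11 ∣ 55, reducing mod 11 gives m ≡ 50 ≡ 6 (mod 11).

(⟸) Conversely, if m ≡ 0 (mod 5) and m ≡ 6 (mod 11), then by the Chinese remainder theorem m ≡ 50 (mod 55). This is exactly m ≡ 50 (mod 55).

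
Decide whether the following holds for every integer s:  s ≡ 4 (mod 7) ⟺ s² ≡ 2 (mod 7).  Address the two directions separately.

The forward direction holds; the converse fails.

(⇐) This fails: take s = 3. Then 3² = 9 ≡ 2 (mod 7), yet 3 ≡ 3 (mod 7), not 4.

(⇒) Suppose s ≡ 4 (mod 7). Write s = 7j + 4. Then (7j + 4)² = 49j² + 56j + 16 = 7(7j² + 8j + 2) + 2, so s² ≡ 2 (mod 7).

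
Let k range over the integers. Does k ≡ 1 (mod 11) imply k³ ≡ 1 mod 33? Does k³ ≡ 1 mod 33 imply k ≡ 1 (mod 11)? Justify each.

(⇒) This fails: take k = 12. Then 12 ≡ 1 (mod 11), but 12³ = 1728 ≡ 12 (mod 33), not 1.

(⇐) Conversely, the residues r modulo 33 with r³ ≡ 1 (mod 33) are exactly {1}, and each is ≡ 1 (mod 11).

The forward direction fails; the converse holds.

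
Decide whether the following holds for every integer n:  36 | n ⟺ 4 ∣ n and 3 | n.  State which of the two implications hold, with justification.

Only the forward implication holds.

[⇒] If 36 ∣ n, write n = 36q. Since 36 = 9·4, n = 4·(9q), so 4 ∣ n; and since 36 = 12·3, n = 3·(12q), so 3 ∣ n.

[⇐] This fails: take n = 12. Both 4 ∣ 12 and 3 ∣ 12, yet 12 is not a multiple of 36 (since 12 = 0·36 + 12), so 36 ∤ 12.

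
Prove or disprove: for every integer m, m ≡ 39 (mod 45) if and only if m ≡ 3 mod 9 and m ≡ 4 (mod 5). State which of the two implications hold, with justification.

Equivalent; both directions hold.

(⟸) If m ≡ 3 (mod 9) and m ≡ 4 (mod 5), then by the Chinese remainder theorem m ≡ 39 (mod 45). This is exactly m ≡ 39 (mod 45).

(⟹) Suppose m ≡ 39 (mod 45); write m = 45j + 39. Since 9 ∣ 45, reducing mod 9 gives m ≡ 39 ≡ 3 (mod 9); since 5 ∣ 45, reducing mod 5 gives m ≡ 39 ≡ 4 (mod 5).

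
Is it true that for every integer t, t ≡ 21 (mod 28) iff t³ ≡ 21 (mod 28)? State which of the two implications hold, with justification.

Equivalent; both directions hold.

[⇒] Suppose t ≡ 21 (mod 28). Write t = 28j + 21. Then (28j + 21)³ = 21952j³ + 49392j² + 37044j + 9261 = 28(784j³ + 1764j² + 1323j + 330) + 21, so t³ ≡ 21 (mod 28).

[⇐] Conversely, suppose t³ ≡ 21 (mod 28). The only residue r in {0, …, 27} with r³ ≡ 21 (mod 28) is r = 21, so t ≡ 21 (mod 28).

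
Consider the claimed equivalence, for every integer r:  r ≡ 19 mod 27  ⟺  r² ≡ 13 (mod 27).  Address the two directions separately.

Forward direction. This fails: take r = 19. Then 19 ≡ 19 (mod 27), but 19² = 361 ≡ 10 (mod 27), not 13.

Converse. This fails: take r = 11. Then 11² = 121 ≡ 13 (mod 27), yet 11 ≡ 11 (mod 27), not 19.

Both directions fail.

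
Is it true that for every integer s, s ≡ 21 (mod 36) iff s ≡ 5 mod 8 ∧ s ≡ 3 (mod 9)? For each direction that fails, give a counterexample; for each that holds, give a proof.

(→) This fails: s = 57 gives 57 ≡ 21 (mod 36) but 57 ≡ 1 (mod 8), so the conjunction on the right does not hold.

(←) Conversely, if s ≡ 5 (mod 8) and s ≡ 3 (mod 9), then by the Chinese remainder theorem s ≡ 21 (mod 72). Since 21 ≡ 21 (mod 36) and 36 ∣ 72, we get s ≡ 21 (mod 36).

Only the converse holds.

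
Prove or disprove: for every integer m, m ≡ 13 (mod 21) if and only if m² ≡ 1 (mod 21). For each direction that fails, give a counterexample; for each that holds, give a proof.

(⟹) Suppose m ≡ 13 (mod 21). Write m = 21j + 13. Then (21j + 13)² = 441j² + 546j + 169 = 21(21j² + 26j + 8) + 1, so m² ≡ 1 (mod 21).

(⟸) This fails: take m = 1. Then 1² = 1 ≡ 1 (mod 21), yet 1 ≡ 1 (mod 21), not 13.

Only the forward direction holds.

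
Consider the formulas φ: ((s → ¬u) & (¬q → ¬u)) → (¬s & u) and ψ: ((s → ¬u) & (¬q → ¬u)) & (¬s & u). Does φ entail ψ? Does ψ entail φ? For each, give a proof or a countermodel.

(→) This fails. Under u = T, q = F, s = F, the left side is true but the right side is false.

(←) Assume the antecedent. If u is true, the consequent reduces to true regardless of the other variables. If u is false, the antecedent cannot hold. Either way the consequent holds.

Only the reverse direction holds.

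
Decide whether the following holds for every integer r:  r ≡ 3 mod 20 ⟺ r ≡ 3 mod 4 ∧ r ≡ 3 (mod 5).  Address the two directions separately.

Both implications hold.

(⟹) Suppose r ≡ 3 (mod 20); write r = 20j + 3. Since 4 ∣ 20, reducing mod 4 gives r ≡ 3 (mod 4); since 5 ∣ 20, reducing mod 5 gives r ≡ 3 (mod 5).

(⟸) Conversely, if r ≡ 3 (mod 4) and r ≡ 3 (mod 5), then by the Chinese remainder theorem r ≡ 3 (mod 20). This is exactly r ≡ 3 (mod 20).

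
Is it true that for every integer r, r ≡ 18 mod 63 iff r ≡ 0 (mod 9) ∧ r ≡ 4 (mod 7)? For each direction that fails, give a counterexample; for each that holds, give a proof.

The biconditional holds.

[⇒] Suppose r ≡ 18 (mod 63); write r = 63j + 18. Since 9 ∣ 63, reducing mod 9 gives r ≡ 18 ≡ 0 (mod 9); since 7 ∣ 63, reducing mod 7 gives r ≡ 18 ≡ 4 (mod 7).

[⇐] Conversely, if r ≡ 0 (mod 9) and r ≡ 4 (mod 7), then by the Chinese remainder theorem r ≡ 18 (mod 63). This is exactly r ≡ 18 (mod 63).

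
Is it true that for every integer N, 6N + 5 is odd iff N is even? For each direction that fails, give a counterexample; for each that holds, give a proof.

(⟹) This fails: take N = 5. Then 6N + 5 = 35, which is odd, yet N = 5 is odd, not even.

(⟸) Suppose N is even. Since 6 is even, 6N is even for every N, so 6N + 5 has the same parity as 5, which is odd. Hence 6N + 5 is odd.

Only the converse holds.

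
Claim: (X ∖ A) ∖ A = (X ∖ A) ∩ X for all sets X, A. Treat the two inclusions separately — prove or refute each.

Forward inclusion. Let x ∈ (X ∖ A) ∖ A. Then x ∈ X and x ∉ A, from which x ∈ (X ∖ A) ∩ X.

Reverse inclusion. Let x ∈ (X ∖ A) ∩ X. Then x ∈ X and x ∉ A, from which x ∈ (X ∖ A) ∖ A.

Both inclusions hold.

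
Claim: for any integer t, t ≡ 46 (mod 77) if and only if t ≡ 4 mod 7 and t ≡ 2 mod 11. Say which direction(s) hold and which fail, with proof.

(→) Suppose t ≡ 46 (mod 77); write t = 77j + 46. Since 7 ∣ 77, reducing mod 7 gives t ≡ 46 ≡ 4 (mod 7); since 11 ∣ 77, reducing mod 11 gives t ≡ 46 ≡ 2 (mod 11).

(←) Conversely, if t ≡ 4 (mod 7) and t ≡ 2 (mod 11), then by the Chinese remainder theorem t ≡ 46 (mod 77). This is exactly t ≡ 46 (mod 77).

Equivalent; both directions hold.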